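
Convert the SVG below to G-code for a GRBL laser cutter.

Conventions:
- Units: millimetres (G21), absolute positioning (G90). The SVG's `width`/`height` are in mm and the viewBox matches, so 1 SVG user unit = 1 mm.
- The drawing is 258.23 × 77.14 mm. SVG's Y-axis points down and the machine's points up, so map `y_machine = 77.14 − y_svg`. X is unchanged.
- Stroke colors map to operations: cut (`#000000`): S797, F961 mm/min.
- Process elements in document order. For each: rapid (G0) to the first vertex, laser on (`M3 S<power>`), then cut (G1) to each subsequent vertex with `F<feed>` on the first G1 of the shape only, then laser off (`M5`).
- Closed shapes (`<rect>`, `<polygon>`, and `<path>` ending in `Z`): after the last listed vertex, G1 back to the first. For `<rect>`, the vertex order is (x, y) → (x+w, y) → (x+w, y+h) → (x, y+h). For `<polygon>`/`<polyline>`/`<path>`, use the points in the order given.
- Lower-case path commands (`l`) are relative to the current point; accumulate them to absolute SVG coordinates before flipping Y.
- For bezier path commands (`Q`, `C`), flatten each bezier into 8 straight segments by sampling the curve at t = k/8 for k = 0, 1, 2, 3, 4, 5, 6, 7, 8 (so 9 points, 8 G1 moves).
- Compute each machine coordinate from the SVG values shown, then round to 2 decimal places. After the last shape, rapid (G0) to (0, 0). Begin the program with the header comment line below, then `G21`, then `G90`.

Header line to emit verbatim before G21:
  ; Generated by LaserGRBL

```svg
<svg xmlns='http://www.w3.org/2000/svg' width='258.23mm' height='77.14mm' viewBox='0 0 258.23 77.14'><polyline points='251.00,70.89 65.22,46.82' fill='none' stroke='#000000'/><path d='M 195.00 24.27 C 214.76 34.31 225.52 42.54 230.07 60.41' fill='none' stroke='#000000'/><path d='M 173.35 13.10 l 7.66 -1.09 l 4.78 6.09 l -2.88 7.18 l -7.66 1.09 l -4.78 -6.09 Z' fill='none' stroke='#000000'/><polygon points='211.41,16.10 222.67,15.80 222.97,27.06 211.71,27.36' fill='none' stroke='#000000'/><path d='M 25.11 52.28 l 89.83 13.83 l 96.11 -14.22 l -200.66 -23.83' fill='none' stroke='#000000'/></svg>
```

Since the viewBox matches the mm dimensions, user units are millimetres directly. The only transform is the Y-flip y_m = 77.14 − y_svg.

Shape 1 is a line segment drawn with `<polyline>`. Its stroke #000000 means cut at S797, F961. After flipping Y the toolpath is (251.00,6.25) → (65.22,30.32).

Shape 2 is a cubic bezier drawn with `<path>`. Its stroke #000000 means cut at S797, F961. After flipping Y the toolpath is (195.00,52.87) → (201.99,49.17) → (208.18,45.50) → (213.58,41.73) → (218.24,37.74) → (222.18,33.37) → (225.45,28.50) → (228.07,23.00) → (230.07,16.73).

Shape 3 is a regular polygon drawn with `<path>`. Its stroke #000000 means cut at S797, F961. After flipping Y the toolpath is (173.35,64.04) → (181.01,65.13) → (185.79,59.04) → (182.91,51.86) → (175.25,50.77) → (170.47,56.86) → (173.35,64.04), returning to the start.

Shape 4 is a regular polygon drawn with `<polygon>`. Its stroke #000000 means cut at S797, F961. After flipping Y the toolpath is (211.41,61.04) → (222.67,61.34) → (222.97,50.08) → (211.71,49.78) → (211.41,61.04), returning to the start.

Shape 5 is a open polyline drawn with `<path>`. Its stroke #000000 means cut at S797, F961. After flipping Y the toolpath is (25.11,24.86) → (114.94,11.03) → (211.05,25.25) → (10.39,49.08).

; Generated by LaserGRBL
G21
G90
G0 X251.00 Y6.25
M3 S797
G1 X65.22 Y30.32 F961
M5
G0 X195.00 Y52.87
M3 S797
G1 X201.99 Y49.17 F961
G1 X208.18 Y45.50
G1 X213.58 Y41.73
G1 X218.24 Y37.74
G1 X222.18 Y33.37
G1 X225.45 Y28.50
G1 X228.07 Y23.00
G1 X230.07 Y16.73
M5
G0 X173.35 Y64.04
M3 S797
G1 X181.01 Y65.13 F961
G1 X185.79 Y59.04
G1 X182.91 Y51.86
G1 X175.25 Y50.77
G1 X170.47 Y56.86
G1 X173.35 Y64.04
M5
G0 X211.41 Y61.04
M3 S797
G1 X222.67 Y61.34 F961
G1 X222.97 Y50.08
G1 X211.71 Y49.78
G1 X211.41 Y61.04
M5
G0 X25.11 Y24.86
M3 S797
G1 X114.94 Y11.03 F961
G1 X211.05 Y25.25
G1 X10.39 Y49.08
M5
G0 X0.00 Y0.00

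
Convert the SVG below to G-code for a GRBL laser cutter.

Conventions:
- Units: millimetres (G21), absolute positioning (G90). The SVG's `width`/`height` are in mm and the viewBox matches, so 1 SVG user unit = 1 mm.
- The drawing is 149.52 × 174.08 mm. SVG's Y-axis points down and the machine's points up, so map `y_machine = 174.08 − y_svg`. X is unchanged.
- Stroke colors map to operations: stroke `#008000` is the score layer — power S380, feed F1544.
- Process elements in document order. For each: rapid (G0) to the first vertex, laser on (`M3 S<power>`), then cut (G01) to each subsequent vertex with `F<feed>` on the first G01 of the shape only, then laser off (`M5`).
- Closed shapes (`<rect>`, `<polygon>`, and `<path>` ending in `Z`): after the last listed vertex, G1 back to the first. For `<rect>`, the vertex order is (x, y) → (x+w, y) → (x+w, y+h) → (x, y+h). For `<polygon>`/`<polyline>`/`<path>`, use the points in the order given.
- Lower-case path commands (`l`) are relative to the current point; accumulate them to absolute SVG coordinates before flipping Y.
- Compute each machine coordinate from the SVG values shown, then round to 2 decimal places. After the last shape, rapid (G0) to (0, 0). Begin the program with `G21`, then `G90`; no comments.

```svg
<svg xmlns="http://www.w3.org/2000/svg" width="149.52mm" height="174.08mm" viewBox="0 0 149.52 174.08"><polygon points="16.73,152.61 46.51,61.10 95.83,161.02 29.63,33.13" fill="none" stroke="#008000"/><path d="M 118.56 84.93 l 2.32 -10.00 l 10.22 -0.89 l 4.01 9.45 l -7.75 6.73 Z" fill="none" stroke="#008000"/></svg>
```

Since the viewBox matches the mm dimensions, user units are millimetres directly. The only transform is the Y-flip y_m = 174.08 − y_svg.

Shape 1 is a closed polygon drawn with `<polygon>`. Its stroke #008000 means score at S380, F1544. After flipping Y the toolpath is (16.73,21.47) → (46.51,112.98) → (95.83,13.06) → (29.63,140.95) → (16.73,21.47), returning to the start.

Shape 2 is a regular polygon drawn with `<path>`. Its stroke #008000 means score at S380, F1544. After flipping Y the toolpath is (118.56,89.15) → (120.88,99.15) → (131.10,100.04) → (135.11,90.59) → (127.36,83.86) → (118.56,89.15), returning to the start.

G21
G90
G0 X16.73 Y21.47
M3 S380
G01 X46.51 Y112.98 F1544
G01 X95.83 Y13.06
G01 X29.63 Y140.95
G01 X16.73 Y21.47
M5
G0 X118.56 Y89.15
M3 S380
G01 X120.88 Y99.15 F1544
G01 X131.10 Y100.04
G01 X135.11 Y90.59
G01 X127.36 Y83.86
G01 X118.56 Y89.15
M5
G0 X0.00 Y0.00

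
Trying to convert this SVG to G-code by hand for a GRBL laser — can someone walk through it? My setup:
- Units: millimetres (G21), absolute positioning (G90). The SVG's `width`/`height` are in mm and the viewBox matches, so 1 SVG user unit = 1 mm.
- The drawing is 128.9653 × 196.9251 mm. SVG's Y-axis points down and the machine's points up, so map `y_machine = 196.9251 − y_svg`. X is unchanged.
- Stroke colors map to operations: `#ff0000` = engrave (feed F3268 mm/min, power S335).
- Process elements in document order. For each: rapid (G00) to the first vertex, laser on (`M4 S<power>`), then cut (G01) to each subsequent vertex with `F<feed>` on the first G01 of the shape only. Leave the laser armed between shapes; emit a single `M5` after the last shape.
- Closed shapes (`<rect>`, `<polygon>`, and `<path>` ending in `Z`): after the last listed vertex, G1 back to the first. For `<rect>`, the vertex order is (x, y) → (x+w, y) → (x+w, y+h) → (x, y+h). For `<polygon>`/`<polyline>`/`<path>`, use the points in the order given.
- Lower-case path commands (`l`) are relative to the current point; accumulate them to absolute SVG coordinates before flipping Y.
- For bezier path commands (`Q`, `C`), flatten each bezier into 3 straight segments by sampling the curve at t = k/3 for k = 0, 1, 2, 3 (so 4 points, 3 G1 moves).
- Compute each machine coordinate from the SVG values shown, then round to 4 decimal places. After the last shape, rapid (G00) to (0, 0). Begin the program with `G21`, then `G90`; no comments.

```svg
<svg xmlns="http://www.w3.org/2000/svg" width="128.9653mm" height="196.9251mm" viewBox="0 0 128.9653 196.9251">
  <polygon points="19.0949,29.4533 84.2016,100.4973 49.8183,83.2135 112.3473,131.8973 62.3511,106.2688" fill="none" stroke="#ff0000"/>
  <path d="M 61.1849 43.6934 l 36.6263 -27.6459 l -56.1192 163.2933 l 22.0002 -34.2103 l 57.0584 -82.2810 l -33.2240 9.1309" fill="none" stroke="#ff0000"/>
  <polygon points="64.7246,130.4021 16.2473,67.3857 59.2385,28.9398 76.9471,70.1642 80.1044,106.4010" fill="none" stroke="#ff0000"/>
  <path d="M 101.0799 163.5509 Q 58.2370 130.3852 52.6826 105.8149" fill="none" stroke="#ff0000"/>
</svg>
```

Since the viewBox matches the mm dimensions, user units are millimetres directly. The only transform is the Y-flip y_m = 196.9251 − y_svg.

Shape 1 is a closed polygon drawn with `<polygon>`. Its stroke #ff0000 means engrave at S335, F3268. After flipping Y the toolpath is (19.0949,167.4718) → (84.2016,96.4278) → (49.8183,113.7116) → (112.3473,65.0278) → (62.3511,90.6563) → (19.0949,167.4718), returning to the start.

Shape 2 is a open polyline drawn with `<path>`. Its stroke #ff0000 means engrave at S335, F3268. After flipping Y the toolpath is (61.1849,153.2317) → (97.8112,180.8776) → (41.6920,17.5843) → (63.6922,51.7946) → (120.7506,134.0756) → (87.5266,124.9447).

Shape 3 is a closed polygon drawn with `<polygon>`. Its stroke #ff0000 means engrave at S335, F3268. After flipping Y the toolpath is (64.7246,66.5230) → (16.2473,129.5394) → (59.2385,167.9853) → (76.9471,126.7609) → (80.1044,90.5241) → (64.7246,66.5230), returning to the start.

Shape 4 is a quadratic bezier drawn with `<path>`. Its stroke #ff0000 means engrave at S335, F3268. After flipping Y the toolpath is (101.0799,33.3742) → (76.6611,54.5296) → (60.5287,73.7750) → (52.6826,91.1102).

G21
G90
G00 X19.0949 Y167.4718
M4 S335
G01 X84.2016 Y96.4278 F3268
G01 X49.8183 Y113.7116
G01 X112.3473 Y65.0278
G01 X62.3511 Y90.6563
G01 X19.0949 Y167.4718
G00 X61.1849 Y153.2317
M4 S335
G01 X97.8112 Y180.8776 F3268
G01 X41.6920 Y17.5843
G01 X63.6922 Y51.7946
G01 X120.7506 Y134.0756
G01 X87.5266 Y124.9447
G00 X64.7246 Y66.5230
M4 S335
G01 X16.2473 Y129.5394 F3268
G01 X59.2385 Y167.9853
G01 X76.9471 Y126.7609
G01 X80.1044 Y90.5241
G01 X64.7246 Y66.5230
G00 X101.0799 Y33.3742
M4 S335
G01 X76.6611 Y54.5296 F3268
G01 X60.5287 Y73.7750
G01 X52.6826 Y91.1102
M5
G00 X0.0000 Y0.0000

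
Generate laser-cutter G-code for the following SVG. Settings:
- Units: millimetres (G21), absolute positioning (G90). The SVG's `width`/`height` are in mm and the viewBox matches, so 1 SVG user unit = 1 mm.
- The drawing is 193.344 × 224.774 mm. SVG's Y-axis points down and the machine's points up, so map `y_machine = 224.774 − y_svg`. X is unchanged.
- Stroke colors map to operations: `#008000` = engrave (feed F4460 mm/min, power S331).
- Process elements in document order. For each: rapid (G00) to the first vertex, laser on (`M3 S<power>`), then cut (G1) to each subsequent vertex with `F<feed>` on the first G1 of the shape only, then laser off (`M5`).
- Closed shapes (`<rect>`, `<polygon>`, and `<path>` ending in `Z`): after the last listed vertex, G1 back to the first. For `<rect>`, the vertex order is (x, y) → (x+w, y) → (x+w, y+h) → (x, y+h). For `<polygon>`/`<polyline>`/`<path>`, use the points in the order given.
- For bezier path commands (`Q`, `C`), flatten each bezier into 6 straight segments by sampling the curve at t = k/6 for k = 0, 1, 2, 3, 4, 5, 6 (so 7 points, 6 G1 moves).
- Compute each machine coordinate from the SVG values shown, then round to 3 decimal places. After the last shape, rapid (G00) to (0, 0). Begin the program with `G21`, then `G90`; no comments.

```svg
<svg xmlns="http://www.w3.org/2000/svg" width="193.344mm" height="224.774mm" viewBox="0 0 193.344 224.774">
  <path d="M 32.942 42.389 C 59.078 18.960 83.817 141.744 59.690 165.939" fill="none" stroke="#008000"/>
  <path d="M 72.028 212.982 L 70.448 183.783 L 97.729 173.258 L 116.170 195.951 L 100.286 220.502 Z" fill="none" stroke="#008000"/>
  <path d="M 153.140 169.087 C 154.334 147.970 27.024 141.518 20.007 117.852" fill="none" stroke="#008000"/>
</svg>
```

G21
G90
G00 X32.942 Y182.385
M3 S331
G1 X45.674 Y183.048 F4460
G1 X56.854 Y166.143
G1 X65.165 Y138.469
G1 X69.286 Y106.826
G1 X67.901 Y78.015
G1 X59.690 Y58.835
M5
G00 X72.028 Y11.792
M3 S331
G1 X70.448 Y40.991 F4460
G1 X97.729 Y51.516
G1 X116.170 Y28.823
G1 X100.286 Y4.272
G1 X72.028 Y11.792
M5
G00 X153.140 Y55.687
M3 S331
G1 X144.180 Y65.171 F4460
G1 X120.714 Y73.096
G1 X89.653 Y80.349
G1 X57.907 Y87.813
G1 X32.388 Y96.376
G1 X20.007 Y106.922
M5
G00 X0.000 Y0.000

Since the viewBox matches the mm dimensions, user units are millimetres directly. The only transform is the Y-flip y_m = 224.774 − y_svg.

Shape 1 is a cubic bezier drawn with `<path>`. Its stroke #008000 means engrave at S331, F4460. After flipping Y the toolpath is (32.942,182.385) → (45.674,183.048) → (56.854,166.143) → (65.165,138.469) → (69.286,106.826) → (67.901,78.015) → (59.690,58.835).

Shape 2 is a regular polygon drawn with `<path>`. Its stroke #008000 means engrave at S331, F4460. After flipping Y the toolpath is (72.028,11.792) → (70.448,40.991) → (97.729,51.516) → (116.170,28.823) → (100.286,4.272) → (72.028,11.792), returning to the start.

Shape 3 is a cubic bezier drawn with `<path>`. Its stroke #008000 means engrave at S331, F4460. After flipping Y the toolpath is (153.140,55.687) → (144.180,65.171) → (120.714,73.096) → (89.653,80.349) → (57.907,87.813) → (32.388,96.376) → (20.007,106.922).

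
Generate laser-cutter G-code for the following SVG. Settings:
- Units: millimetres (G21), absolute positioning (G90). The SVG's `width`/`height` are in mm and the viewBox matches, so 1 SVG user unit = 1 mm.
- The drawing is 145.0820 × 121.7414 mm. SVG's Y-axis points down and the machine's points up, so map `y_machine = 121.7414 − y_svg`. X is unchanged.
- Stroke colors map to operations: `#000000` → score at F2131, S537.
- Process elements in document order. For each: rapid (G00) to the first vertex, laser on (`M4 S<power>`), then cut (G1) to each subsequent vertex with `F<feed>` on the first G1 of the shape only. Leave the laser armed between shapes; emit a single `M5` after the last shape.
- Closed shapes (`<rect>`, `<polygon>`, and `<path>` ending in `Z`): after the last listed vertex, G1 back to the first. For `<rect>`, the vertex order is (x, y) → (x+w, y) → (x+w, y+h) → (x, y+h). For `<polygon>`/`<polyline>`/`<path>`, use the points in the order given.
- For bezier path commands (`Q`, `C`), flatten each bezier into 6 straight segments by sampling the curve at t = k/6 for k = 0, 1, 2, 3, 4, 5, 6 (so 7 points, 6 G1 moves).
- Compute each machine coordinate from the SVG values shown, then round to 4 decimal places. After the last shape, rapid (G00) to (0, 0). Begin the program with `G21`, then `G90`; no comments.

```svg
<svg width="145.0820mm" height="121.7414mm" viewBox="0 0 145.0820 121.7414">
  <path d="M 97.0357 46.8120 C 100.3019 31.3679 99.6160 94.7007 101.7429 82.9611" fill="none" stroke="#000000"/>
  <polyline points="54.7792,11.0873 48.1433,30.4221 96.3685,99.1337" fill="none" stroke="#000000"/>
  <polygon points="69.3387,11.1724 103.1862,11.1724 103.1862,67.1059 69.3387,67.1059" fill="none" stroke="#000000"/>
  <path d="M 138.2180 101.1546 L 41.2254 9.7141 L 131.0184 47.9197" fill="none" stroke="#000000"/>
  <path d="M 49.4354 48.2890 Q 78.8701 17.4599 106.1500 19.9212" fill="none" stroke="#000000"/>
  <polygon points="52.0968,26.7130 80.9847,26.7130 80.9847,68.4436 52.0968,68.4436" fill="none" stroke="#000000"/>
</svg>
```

Since the viewBox matches the mm dimensions, user units are millimetres directly. The only transform is the Y-flip y_m = 121.7414 − y_svg.

Shape 1 is a cubic bezier drawn with `<path>`. Its stroke #000000 means score at S537, F2131. After flipping Y the toolpath is (97.0357,74.9294) → (98.3708,76.7990) → (99.2351,69.8127) → (99.8165,58.2440) → (100.3030,46.3667) → (100.8825,38.4543) → (101.7429,38.7803).

Shape 2 is a open polyline drawn with `<polyline>`. Its stroke #000000 means score at S537, F2131. After flipping Y the toolpath is (54.7792,110.6541) → (48.1433,91.3193) → (96.3685,22.6077).

Shape 3 is a rectangle drawn with `<polygon>`. Its stroke #000000 means score at S537, F2131. After flipping Y the toolpath is (69.3387,110.5690) → (103.1862,110.5690) → (103.1862,54.6355) → (69.3387,54.6355) → (69.3387,110.5690), returning to the start.

Shape 4 is a open polyline drawn with `<path>`. Its stroke #000000 means score at S537, F2131. After flipping Y the toolpath is (138.2180,20.5868) → (41.2254,112.0273) → (131.0184,73.8217).

Shape 5 is a quadratic bezier drawn with `<path>`. Its stroke #000000 means score at S537, F2131. After flipping Y the toolpath is (49.4354,73.4524) → (59.1871,82.8040) → (68.8191,90.3062) → (78.3314,95.9589) → (87.7240,99.7621) → (96.9968,101.7159) → (106.1500,101.8202).

Shape 6 is a rectangle drawn with `<polygon>`. Its stroke #000000 means score at S537, F2131. After flipping Y the toolpath is (52.0968,95.0284) → (80.9847,95.0284) → (80.9847,53.2978) → (52.0968,53.2978) → (52.0968,95.0284), returning to the start.

G21
G90
G00 X97.0357 Y74.9294
M4 S537
G1 X98.3708 Y76.7990 F2131
G1 X99.2351 Y69.8127
G1 X99.8165 Y58.2440
G1 X100.3030 Y46.3667
G1 X100.8825 Y38.4543
G1 X101.7429 Y38.7803
G00 X54.7792 Y110.6541
M4 S537
G1 X48.1433 Y91.3193 F2131
G1 X96.3685 Y22.6077
G00 X69.3387 Y110.5690
M4 S537
G1 X103.1862 Y110.5690 F2131
G1 X103.1862 Y54.6355
G1 X69.3387 Y54.6355
G1 X69.3387 Y110.5690
G00 X138.2180 Y20.5868
M4 S537
G1 X41.2254 Y112.0273 F2131
G1 X131.0184 Y73.8217
G00 X49.4354 Y73.4524
M4 S537
G1 X59.1871 Y82.8040 F2131
G1 X68.8191 Y90.3062
G1 X78.3314 Y95.9589
G1 X87.7240 Y99.7621
G1 X96.9968 Y101.7159
G1 X106.1500 Y101.8202
G00 X52.0968 Y95.0284
M4 S537
G1 X80.9847 Y95.0284 F2131
G1 X80.9847 Y53.2978
G1 X52.0968 Y53.2978
G1 X52.0968 Y95.0284
M5
G00 X0.0000 Y0.0000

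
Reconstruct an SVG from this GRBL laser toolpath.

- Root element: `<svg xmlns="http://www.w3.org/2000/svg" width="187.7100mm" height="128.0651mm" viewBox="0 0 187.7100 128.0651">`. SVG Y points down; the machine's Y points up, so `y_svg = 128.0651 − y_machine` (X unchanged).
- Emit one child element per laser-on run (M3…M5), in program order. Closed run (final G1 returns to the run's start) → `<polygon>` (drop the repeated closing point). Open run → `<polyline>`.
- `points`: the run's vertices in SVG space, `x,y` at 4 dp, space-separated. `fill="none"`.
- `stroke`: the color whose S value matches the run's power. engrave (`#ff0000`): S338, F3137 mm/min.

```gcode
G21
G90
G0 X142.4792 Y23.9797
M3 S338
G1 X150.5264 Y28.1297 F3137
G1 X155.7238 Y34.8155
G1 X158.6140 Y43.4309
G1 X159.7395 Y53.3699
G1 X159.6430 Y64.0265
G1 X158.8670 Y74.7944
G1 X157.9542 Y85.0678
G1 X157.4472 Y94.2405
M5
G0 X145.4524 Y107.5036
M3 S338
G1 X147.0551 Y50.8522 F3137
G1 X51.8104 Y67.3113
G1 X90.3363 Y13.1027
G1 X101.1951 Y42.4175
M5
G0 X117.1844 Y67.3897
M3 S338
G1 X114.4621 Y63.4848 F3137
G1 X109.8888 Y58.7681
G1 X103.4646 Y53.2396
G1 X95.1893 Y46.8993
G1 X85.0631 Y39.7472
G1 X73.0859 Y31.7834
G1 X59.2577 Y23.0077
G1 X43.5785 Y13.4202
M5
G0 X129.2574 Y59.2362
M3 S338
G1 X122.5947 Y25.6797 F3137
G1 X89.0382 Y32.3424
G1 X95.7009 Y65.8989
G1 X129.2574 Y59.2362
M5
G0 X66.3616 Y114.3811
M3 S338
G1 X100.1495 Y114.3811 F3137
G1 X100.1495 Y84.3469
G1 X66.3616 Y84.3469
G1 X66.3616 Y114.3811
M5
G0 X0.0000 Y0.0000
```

<svg xmlns="http://www.w3.org/2000/svg" width="187.7100mm" height="128.0651mm" viewBox="0 0 187.7100 128.0651">
  <polyline points="142.4792,104.0854 150.5264,99.9354 155.7238,93.2496 158.6140,84.6342 159.7395,74.6952 159.6430,64.0386 158.8670,53.2707 157.9542,42.9973 157.4472,33.8246" fill="none" stroke="#ff0000"/>
  <polyline points="145.4524,20.5615 147.0551,77.2129 51.8104,60.7538 90.3363,114.9624 101.1951,85.6476" fill="none" stroke="#ff0000"/>
  <polyline points="117.1844,60.6754 114.4621,64.5803 109.8888,69.2970 103.4646,74.8255 95.1893,81.1658 85.0631,88.3179 73.0859,96.2817 59.2577,105.0574 43.5785,114.6449" fill="none" stroke="#ff0000"/>
  <polygon points="129.2574,68.8289 122.5947,102.3854 89.0382,95.7227 95.7009,62.1662" fill="none" stroke="#ff0000"/>
  <polygon points="66.3616,13.6840 100.1495,13.6840 100.1495,43.7182 66.3616,43.7182" fill="none" stroke="#ff0000"/>
</svg>

Machine Y-up, SVG Y-down with viewBox height 128.0651, so y_svg = 128.0651 − y_machine; X carries over. Every run uses S338, so all elements get stroke `#ff0000` (engrave).

Run 1: The run is open, so emit a `<polyline>` with points (Y-flipped): 142.4792,104.0854 150.5264,99.9354 155.7238,93.2496 158.6140,84.6342 159.7395,74.6952 159.6430,64.0386 158.8670,53.2707 157.9542,42.9973 157.4472,33.8246.

Run 2: The run is open, so emit a `<polyline>` with points (Y-flipped): 145.4524,20.5615 147.0551,77.2129 51.8104,60.7538 90.3363,114.9624 101.1951,85.6476.

Run 3: The run is open, so emit a `<polyline>` with points (Y-flipped): 117.1844,60.6754 114.4621,64.5803 109.8888,69.2970 103.4646,74.8255 95.1893,81.1658 85.0631,88.3179 73.0859,96.2817 59.2577,105.0574 43.5785,114.6449.

Run 4: The run returns to its start, so emit a `<polygon>` with points (Y-flipped): 129.2574,68.8289 122.5947,102.3854 89.0382,95.7227 95.7009,62.1662.

Run 5: The run returns to its start, so emit a `<polygon>` with points (Y-flipped): 66.3616,13.6840 100.1495,13.6840 100.1495,43.7182 66.3616,43.7182.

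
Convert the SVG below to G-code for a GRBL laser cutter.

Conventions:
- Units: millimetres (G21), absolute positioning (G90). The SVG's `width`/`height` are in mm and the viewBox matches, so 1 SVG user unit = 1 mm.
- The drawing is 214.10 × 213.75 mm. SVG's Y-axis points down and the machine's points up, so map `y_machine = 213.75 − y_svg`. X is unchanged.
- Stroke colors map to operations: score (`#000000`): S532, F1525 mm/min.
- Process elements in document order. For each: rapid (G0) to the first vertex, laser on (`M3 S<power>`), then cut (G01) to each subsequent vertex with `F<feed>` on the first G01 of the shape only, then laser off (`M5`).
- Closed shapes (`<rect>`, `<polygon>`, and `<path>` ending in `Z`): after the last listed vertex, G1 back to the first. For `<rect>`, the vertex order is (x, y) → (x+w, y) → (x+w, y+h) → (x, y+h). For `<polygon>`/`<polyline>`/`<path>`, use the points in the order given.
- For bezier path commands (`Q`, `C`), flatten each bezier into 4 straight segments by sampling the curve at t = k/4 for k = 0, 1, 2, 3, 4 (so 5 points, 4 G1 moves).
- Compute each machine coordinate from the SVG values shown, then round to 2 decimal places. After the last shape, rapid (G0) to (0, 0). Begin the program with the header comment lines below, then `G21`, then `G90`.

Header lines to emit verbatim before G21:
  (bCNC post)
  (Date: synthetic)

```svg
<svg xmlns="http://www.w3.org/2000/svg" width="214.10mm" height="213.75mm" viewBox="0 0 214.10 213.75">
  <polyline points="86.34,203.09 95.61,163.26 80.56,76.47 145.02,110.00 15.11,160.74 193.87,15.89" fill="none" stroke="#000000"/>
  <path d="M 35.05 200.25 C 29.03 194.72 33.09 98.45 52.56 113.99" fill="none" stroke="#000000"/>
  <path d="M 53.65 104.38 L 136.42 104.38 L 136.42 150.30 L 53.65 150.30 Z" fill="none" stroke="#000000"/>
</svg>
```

1 u = 1 mm; y_m = 213.75 − y.

[1] `<polyline>` open polyline, #000000→score S532 F1525: (86.34,10.66) → (95.61,50.49) → (80.56,137.28) → (145.02,103.75) → (15.11,53.01) → (193.87,197.86)

[2] `<path>` cubic bezier, #000000→score S532 F1525: (35.05,13.50) → (32.51,31.50) → (34.25,64.53) → (40.76,93.62) → (52.56,99.76)

[3] `<path>` rectangle, #000000→score S532 F1525: (53.65,109.37) → (136.42,109.37) → (136.42,63.45) → (53.65,63.45) → (53.65,109.37) (closed)

(bCNC post)
(Date: synthetic)
G21
G90
G0 X86.34 Y10.66
M3 S532
G01 X95.61 Y50.49 F1525
G01 X80.56 Y137.28
G01 X145.02 Y103.75
G01 X15.11 Y53.01
G01 X193.87 Y197.86
M5
G0 X35.05 Y13.50
M3 S532
G01 X32.51 Y31.50 F1525
G01 X34.25 Y64.53
G01 X40.76 Y93.62
G01 X52.56 Y99.76
M5
G0 X53.65 Y109.37
M3 S532
G01 X136.42 Y109.37 F1525
G01 X136.42 Y63.45
G01 X53.65 Y63.45
G01 X53.65 Y109.37
M5
G0 X0.00 Y0.00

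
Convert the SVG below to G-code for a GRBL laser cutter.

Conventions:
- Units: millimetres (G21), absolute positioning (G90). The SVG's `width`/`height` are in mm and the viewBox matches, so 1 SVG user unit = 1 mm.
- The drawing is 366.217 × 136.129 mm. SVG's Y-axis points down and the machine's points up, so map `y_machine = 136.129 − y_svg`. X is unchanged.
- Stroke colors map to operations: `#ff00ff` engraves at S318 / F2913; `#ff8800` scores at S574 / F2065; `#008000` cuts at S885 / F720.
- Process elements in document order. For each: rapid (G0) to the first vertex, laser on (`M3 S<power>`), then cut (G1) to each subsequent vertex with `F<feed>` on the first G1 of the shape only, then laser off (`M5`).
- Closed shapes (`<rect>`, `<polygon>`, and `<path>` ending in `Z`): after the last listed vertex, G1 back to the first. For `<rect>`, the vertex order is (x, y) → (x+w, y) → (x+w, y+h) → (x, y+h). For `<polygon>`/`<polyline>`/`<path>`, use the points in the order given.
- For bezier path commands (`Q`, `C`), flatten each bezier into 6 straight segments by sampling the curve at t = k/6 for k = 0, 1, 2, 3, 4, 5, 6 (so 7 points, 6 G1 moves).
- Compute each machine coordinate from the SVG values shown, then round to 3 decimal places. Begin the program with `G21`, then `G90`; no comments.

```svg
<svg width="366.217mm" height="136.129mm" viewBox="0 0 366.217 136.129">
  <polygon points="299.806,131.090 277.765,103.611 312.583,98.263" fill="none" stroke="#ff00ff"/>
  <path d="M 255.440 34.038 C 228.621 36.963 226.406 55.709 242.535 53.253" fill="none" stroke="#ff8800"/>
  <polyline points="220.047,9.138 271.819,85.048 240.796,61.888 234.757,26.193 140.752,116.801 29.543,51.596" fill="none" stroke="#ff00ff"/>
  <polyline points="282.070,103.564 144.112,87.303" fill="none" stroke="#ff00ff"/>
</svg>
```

G21
G90
G0 X299.806 Y5.039
M3 S318
G1 X277.765 Y32.518 F2913
G1 X312.583 Y37.866
G1 X299.806 Y5.039
M5
G0 X255.440 Y102.091
M3 S574
G1 X244.052 Y99.481 F2065
G1 X236.590 Y95.264
G1 X232.882 Y90.466
G1 X232.753 Y86.116
G1 X236.028 Y83.243
G1 X242.535 Y82.876
M5
G0 X220.047 Y126.991
M3 S318
G1 X271.819 Y51.081 F2913
G1 X240.796 Y74.241
G1 X234.757 Y109.936
G1 X140.752 Y19.328
G1 X29.543 Y84.533
M5
G0 X282.070 Y32.565
M3 S318
G1 X144.112 Y48.826 F2913
M5

1 u = 1 mm; y_m = 136.129 − y.

[1] `<polygon>` regular polygon, #ff00ff→engrave S318 F2913: (299.806,5.039) → (277.765,32.518) → (312.583,37.866) → (299.806,5.039) (closed)

[2] `<path>` cubic bezier, #ff8800→score S574 F2065: (255.440,102.091) → (244.052,99.481) → (236.590,95.264) → (232.882,90.466) → (232.753,86.116) → (236.028,83.243) → (242.535,82.876)

[3] `<polyline>` open polyline, #ff00ff→engrave S318 F2913: (220.047,126.991) → (271.819,51.081) → (240.796,74.241) → (234.757,109.936) → (140.752,19.328) → (29.543,84.533)

[4] `<polyline>` line segment, #ff00ff→engrave S318 F2913: (282.070,32.565) → (144.112,48.826)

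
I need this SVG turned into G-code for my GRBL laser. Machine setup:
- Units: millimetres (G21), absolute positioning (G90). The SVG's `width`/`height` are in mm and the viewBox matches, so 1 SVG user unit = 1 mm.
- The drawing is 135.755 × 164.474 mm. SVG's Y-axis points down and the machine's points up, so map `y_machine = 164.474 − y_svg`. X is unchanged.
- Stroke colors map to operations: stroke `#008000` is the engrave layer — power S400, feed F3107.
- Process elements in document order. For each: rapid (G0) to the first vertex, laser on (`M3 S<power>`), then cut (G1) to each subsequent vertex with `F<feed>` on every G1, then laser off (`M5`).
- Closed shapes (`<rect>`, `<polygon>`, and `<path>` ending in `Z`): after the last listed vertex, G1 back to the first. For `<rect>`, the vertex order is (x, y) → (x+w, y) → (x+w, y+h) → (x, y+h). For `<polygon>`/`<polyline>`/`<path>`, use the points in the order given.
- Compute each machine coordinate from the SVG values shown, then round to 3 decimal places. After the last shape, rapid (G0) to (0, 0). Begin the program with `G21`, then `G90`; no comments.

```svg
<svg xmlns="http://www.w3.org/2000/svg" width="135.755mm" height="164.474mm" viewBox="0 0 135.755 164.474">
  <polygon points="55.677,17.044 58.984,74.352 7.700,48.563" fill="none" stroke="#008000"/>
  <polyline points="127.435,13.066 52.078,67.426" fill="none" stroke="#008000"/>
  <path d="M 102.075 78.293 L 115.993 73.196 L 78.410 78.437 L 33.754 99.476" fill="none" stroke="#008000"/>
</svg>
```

viewBox `0 0 135.755 164.474` with mm width/height → 1 unit = 1 mm. Flip: y_m = 164.474 − y_svg.

**Shape 1** — `<polygon>` regular polygon, stroke `#008000` → engrave (S400, F3107). Machine vertices: (55.677,147.430) → (58.984,90.122) → (7.700,115.911) → (55.677,147.430). Closed: final G1 returns to the first vertex.

**Shape 2** — `<polyline>` line segment, stroke `#008000` → engrave (S400, F3107). Machine vertices: (127.435,151.408) → (52.078,97.048). Open path.

**Shape 3** — `<path>` open polyline, stroke `#008000` → engrave (S400, F3107). Machine vertices: (102.075,86.181) → (115.993,91.278) → (78.410,86.037) → (33.754,64.998). Open path.

G21
G90
G0 X55.677 Y147.430
M3 S400
G1 X58.984 Y90.122 F3107
G1 X7.700 Y115.911 F3107
G1 X55.677 Y147.430 F3107
M5
G0 X127.435 Y151.408
M3 S400
G1 X52.078 Y97.048 F3107
M5
G0 X102.075 Y86.181
M3 S400
G1 X115.993 Y91.278 F3107
G1 X78.410 Y86.037 F3107
G1 X33.754 Y64.998 F3107
M5
G0 X0.000 Y0.000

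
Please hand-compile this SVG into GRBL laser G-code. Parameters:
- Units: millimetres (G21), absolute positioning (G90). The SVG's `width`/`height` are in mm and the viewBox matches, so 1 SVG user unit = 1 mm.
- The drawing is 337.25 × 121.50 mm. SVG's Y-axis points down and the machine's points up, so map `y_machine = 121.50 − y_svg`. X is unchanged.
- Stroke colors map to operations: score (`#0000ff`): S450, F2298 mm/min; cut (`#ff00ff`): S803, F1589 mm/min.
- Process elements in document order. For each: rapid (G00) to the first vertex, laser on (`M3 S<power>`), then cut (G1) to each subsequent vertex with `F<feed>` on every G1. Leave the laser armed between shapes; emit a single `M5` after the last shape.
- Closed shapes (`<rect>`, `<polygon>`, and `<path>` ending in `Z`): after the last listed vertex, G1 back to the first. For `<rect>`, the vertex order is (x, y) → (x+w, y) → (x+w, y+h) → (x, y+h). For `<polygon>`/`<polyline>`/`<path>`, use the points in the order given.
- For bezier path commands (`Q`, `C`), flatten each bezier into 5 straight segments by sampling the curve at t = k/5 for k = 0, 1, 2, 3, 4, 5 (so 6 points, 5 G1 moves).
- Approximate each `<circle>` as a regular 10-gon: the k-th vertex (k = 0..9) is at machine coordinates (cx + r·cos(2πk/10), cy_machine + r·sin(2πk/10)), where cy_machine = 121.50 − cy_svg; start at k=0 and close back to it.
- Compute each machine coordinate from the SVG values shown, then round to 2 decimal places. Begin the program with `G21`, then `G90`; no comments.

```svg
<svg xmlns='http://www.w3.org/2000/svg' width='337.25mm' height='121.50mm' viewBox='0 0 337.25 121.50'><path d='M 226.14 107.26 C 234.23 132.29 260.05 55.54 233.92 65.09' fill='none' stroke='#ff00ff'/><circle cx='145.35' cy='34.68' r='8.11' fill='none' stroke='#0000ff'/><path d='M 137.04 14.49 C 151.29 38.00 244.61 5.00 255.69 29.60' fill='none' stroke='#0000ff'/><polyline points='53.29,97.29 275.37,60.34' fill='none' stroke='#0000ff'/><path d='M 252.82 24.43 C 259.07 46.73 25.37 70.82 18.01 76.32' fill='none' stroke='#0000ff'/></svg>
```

G21
G90
G00 X226.14 Y14.24
M3 S803
G1 X232.56 Y9.93 F1589
G1 X239.90 Y21.02 F1589
G1 X244.80 Y38.48 F1589
G1 X243.92 Y53.29 F1589
G1 X233.92 Y56.41 F1589
G00 X153.46 Y86.82
M3 S450
G1 X151.91 Y91.59 F2298
G1 X147.86 Y94.53 F2298
G1 X142.84 Y94.53 F2298
G1 X138.79 Y91.59 F2298
G1 X137.24 Y86.82 F2298
G1 X138.79 Y82.05 F2298
G1 X142.84 Y79.11 F2298
G1 X147.86 Y79.11 F2298
G1 X151.91 Y82.05 F2298
G1 X153.46 Y86.82 F2298
G00 X137.04 Y107.01
M3 S450
G1 X153.79 Y98.77 F2298
G1 X181.77 Y98.62 F2298
G1 X213.24 Y101.08 F2298
G1 X240.46 Y100.66 F2298
G1 X255.69 Y91.90 F2298
G00 X53.29 Y24.21
M3 S450
G1 X275.37 Y61.16 F2298
G00 X252.82 Y97.07
M3 S450
G1 X231.51 Y83.64 F2298
G1 X174.99 Y70.76 F2298
G1 X105.64 Y59.40 F2298
G1 X45.86 Y50.55 F2298
G1 X18.01 Y45.18 F2298
M5

1 u = 1 mm; y_m = 121.50 − y.

[1] `<path>` cubic bezier, #ff00ff→cut S803 F1589: (226.14,14.24) → (232.56,9.93) → (239.90,21.02) → (244.80,38.48) → (243.92,53.29) → (233.92,56.41)

[2] `<circle>` circle, #0000ff→score S450 F2298: (153.46,86.82) → (151.91,91.59) → (147.86,94.53) → (142.84,94.53) → (138.79,91.59) → (137.24,86.82) → (138.79,82.05) → (142.84,79.11) → (147.86,79.11) → (151.91,82.05) → (153.46,86.82) (closed)

[3] `<path>` cubic bezier, #0000ff→score S450 F2298: (137.04,107.01) → (153.79,98.77) → (181.77,98.62) → (213.24,101.08) → (240.46,100.66) → (255.69,91.90)

[4] `<polyline>` line segment, #0000ff→score S450 F2298: (53.29,24.21) → (275.37,61.16)

[5] `<path>` cubic bezier, #0000ff→score S450 F2298: (252.82,97.07) → (231.51,83.64) → (174.99,70.76) → (105.64,59.40) → (45.86,50.55) → (18.01,45.18)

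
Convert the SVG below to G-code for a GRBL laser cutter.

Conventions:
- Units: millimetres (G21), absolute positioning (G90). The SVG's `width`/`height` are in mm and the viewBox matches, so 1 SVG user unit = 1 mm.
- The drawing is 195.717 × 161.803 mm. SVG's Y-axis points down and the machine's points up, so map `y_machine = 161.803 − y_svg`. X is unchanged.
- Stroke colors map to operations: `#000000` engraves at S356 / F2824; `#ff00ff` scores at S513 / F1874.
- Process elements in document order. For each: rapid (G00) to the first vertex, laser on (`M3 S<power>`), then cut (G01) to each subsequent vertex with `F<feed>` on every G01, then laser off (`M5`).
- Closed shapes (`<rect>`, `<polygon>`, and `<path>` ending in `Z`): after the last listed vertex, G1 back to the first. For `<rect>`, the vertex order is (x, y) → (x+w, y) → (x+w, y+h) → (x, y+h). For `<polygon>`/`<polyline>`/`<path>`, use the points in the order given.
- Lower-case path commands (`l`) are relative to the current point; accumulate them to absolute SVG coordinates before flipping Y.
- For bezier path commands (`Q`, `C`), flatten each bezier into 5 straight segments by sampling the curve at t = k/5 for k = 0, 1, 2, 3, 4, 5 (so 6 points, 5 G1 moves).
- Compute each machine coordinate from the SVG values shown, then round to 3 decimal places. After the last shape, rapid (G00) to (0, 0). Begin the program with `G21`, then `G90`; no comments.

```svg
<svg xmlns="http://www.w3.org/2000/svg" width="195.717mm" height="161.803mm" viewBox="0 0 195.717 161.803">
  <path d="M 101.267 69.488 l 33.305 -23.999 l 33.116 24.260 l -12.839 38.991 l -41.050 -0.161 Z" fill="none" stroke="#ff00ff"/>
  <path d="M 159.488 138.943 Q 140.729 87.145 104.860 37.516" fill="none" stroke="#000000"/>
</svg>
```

G21
G90
G00 X101.267 Y92.315
M3 S513
G01 X134.572 Y116.314 F1874
G01 X167.688 Y92.054 F1874
G01 X154.849 Y53.063 F1874
G01 X113.799 Y53.224 F1874
G01 X101.267 Y92.315 F1874
M5
G00 X159.488 Y22.860
M3 S356
G01 X151.300 Y43.492 F2824
G01 X141.743 Y63.951 F2824
G01 X130.818 Y84.237 F2824
G01 X118.523 Y104.349 F2824
G01 X104.860 Y124.287 F2824
M5
G00 X0.000 Y0.000

1 u = 1 mm; y_m = 161.803 − y.

[1] `<path>` regular polygon, #ff00ff→score S513 F1874: (101.267,92.315) → (134.572,116.314) → (167.688,92.054) → (154.849,53.063) → (113.799,53.224) → (101.267,92.315) (closed)

[2] `<path>` quadratic bezier, #000000→engrave S356 F2824: (159.488,22.860) → (151.300,43.492) → (141.743,63.951) → (130.818,84.237) → (118.523,104.349) → (104.860,124.287)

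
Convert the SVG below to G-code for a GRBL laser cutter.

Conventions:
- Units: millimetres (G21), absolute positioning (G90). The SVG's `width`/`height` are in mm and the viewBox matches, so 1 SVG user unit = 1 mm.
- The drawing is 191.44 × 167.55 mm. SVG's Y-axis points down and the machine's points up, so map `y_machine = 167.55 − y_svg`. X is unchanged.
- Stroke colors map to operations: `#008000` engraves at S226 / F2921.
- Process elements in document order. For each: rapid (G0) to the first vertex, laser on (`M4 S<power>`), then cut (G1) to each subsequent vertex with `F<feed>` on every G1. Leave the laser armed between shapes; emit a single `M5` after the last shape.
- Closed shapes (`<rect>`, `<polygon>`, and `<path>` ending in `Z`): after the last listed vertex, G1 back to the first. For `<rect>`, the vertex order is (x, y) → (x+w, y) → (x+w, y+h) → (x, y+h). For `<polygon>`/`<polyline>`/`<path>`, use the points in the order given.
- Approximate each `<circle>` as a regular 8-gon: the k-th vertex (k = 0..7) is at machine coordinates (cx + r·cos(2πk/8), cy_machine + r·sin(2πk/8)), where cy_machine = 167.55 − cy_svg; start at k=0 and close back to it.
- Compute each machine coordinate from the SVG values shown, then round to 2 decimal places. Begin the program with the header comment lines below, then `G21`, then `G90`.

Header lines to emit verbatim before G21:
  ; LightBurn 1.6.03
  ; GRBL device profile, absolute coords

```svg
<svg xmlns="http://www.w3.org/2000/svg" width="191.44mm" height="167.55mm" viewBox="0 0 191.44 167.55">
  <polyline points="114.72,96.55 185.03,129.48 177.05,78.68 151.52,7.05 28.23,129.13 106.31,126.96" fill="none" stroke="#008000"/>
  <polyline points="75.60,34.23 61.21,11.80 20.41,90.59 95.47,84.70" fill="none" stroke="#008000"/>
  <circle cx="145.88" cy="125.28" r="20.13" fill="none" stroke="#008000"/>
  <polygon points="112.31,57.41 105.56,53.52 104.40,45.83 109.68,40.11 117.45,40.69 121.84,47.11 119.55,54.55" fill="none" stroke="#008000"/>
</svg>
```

viewBox `0 0 191.44 167.55` with mm width/height → 1 unit = 1 mm. Flip: y_m = 167.55 − y_svg.

**Shape 1** — `<polyline>` open polyline, stroke `#008000` → engrave (S226, F2921). Machine vertices: (114.72,71.00) → (185.03,38.07) → (177.05,88.87) → (151.52,160.50) → (28.23,38.42) → (106.31,40.59). Open path.

**Shape 2** — `<polyline>` open polyline, stroke `#008000` → engrave (S226, F2921). Machine vertices: (75.60,133.32) → (61.21,155.75) → (20.41,76.96) → (95.47,82.85). Open path.

**Shape 3** — `<circle>` circle, stroke `#008000` → engrave (S226, F2921). Machine vertices: (166.01,42.27) → (160.11,56.50) → (145.88,62.40) → (131.65,56.50) → (125.75,42.27) → (131.65,28.04) → (145.88,22.14) → (160.11,28.04) → (166.01,42.27). Closed: final G1 returns to the first vertex.

**Shape 4** — `<polygon>` regular polygon, stroke `#008000` → engrave (S226, F2921). Machine vertices: (112.31,110.14) → (105.56,114.03) → (104.40,121.72) → (109.68,127.44) → (117.45,126.86) → (121.84,120.44) → (119.55,113.00) → (112.31,110.14). Closed: final G1 returns to the first vertex.

; LightBurn 1.6.03
; GRBL device profile, absolute coords
G21
G90
G0 X114.72 Y71.00
M4 S226
G1 X185.03 Y38.07 F2921
G1 X177.05 Y88.87 F2921
G1 X151.52 Y160.50 F2921
G1 X28.23 Y38.42 F2921
G1 X106.31 Y40.59 F2921
G0 X75.60 Y133.32
M4 S226
G1 X61.21 Y155.75 F2921
G1 X20.41 Y76.96 F2921
G1 X95.47 Y82.85 F2921
G0 X166.01 Y42.27
M4 S226
G1 X160.11 Y56.50 F2921
G1 X145.88 Y62.40 F2921
G1 X131.65 Y56.50 F2921
G1 X125.75 Y42.27 F2921
G1 X131.65 Y28.04 F2921
G1 X145.88 Y22.14 F2921
G1 X160.11 Y28.04 F2921
G1 X166.01 Y42.27 F2921
G0 X112.31 Y110.14
M4 S226
G1 X105.56 Y114.03 F2921
G1 X104.40 Y121.72 F2921
G1 X109.68 Y127.44 F2921
G1 X117.45 Y126.86 F2921
G1 X121.84 Y120.44 F2921
G1 X119.55 Y113.00 F2921
G1 X112.31 Y110.14 F2921
M5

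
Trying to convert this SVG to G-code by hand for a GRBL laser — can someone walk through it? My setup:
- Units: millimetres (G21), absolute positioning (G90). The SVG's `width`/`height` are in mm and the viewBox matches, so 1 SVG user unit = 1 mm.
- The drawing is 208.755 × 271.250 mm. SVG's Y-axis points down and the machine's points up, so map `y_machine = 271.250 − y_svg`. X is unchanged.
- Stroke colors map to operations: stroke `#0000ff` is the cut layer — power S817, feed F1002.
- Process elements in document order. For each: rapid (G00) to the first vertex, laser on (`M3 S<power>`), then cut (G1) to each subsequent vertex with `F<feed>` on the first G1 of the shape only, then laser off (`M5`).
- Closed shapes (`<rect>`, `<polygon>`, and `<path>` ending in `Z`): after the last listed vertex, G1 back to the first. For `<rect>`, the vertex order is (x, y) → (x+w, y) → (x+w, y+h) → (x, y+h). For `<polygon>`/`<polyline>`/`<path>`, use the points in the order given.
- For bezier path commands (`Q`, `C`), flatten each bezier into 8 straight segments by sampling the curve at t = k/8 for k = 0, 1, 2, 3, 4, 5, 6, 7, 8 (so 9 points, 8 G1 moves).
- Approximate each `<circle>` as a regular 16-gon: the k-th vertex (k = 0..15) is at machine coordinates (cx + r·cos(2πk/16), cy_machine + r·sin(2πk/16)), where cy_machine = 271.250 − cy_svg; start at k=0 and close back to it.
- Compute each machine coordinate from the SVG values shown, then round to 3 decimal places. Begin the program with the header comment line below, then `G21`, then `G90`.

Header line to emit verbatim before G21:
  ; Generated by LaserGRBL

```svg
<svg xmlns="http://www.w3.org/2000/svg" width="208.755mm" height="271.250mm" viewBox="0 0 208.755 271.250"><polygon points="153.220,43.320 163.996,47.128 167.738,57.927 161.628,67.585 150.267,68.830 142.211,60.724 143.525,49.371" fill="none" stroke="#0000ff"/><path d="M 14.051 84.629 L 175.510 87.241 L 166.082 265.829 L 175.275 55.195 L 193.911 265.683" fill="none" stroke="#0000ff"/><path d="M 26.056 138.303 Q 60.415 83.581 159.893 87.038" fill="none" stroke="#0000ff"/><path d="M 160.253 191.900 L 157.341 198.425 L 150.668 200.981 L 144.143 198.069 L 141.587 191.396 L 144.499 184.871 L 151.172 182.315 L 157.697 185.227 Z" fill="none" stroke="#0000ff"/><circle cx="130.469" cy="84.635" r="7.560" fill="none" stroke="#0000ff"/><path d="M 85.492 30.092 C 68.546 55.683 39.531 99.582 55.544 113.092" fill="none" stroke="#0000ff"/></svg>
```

1 u = 1 mm; y_m = 271.250 − y.

[1] `<polygon>` regular polygon, #0000ff→cut S817 F1002: (153.220,227.930) → (163.996,224.122) → (167.738,213.323) → (161.628,203.665) → (150.267,202.420) → (142.211,210.526) → (143.525,221.879) → (153.220,227.930) (closed)

[2] `<path>` open polyline, #0000ff→cut S817 F1002: (14.051,186.621) → (175.510,184.009) → (166.082,5.421) → (175.275,216.055) → (193.911,5.567)

[3] `<path>` quadratic bezier, #0000ff→cut S817 F1002: (26.056,132.947) → (35.663,145.718) → (47.305,156.672) → (60.983,165.807) → (76.695,173.124) → (94.442,178.623) → (114.224,182.304) → (136.041,184.167) → (159.893,184.212)

[4] `<path>` regular polygon, #0000ff→cut S817 F1002: (160.253,79.350) → (157.341,72.825) → (150.668,70.269) → (144.143,73.181) → (141.587,79.854) → (144.499,86.379) → (151.172,88.935) → (157.697,86.023) → (160.253,79.350) (closed)

[5] `<circle>` circle, #0000ff→cut S817 F1002: (138.029,186.615) → (137.454,189.508) → (135.815,191.961) → (133.362,193.600) → (130.469,194.175) → (127.576,193.600) → (125.123,191.961) → (123.484,189.508) → (122.909,186.615) → (123.484,183.722) → (125.123,181.269) → (127.576,179.630) → (130.469,179.055) → (133.362,179.630) → (135.815,181.269) → (137.454,183.722) → (138.029,186.615) (closed)

[6] `<path>` cubic bezier, #0000ff→cut S817 F1002: (85.492,241.158) → (78.683,230.798) → (71.412,219.293) → (64.347,207.212) → (58.158,195.128) → (53.515,183.609) → (51.085,173.228) → (51.538,164.554) → (55.544,158.158)

; Generated by LaserGRBL
G21
G90
G00 X153.220 Y227.930
M3 S817
G1 X163.996 Y224.122 F1002
G1 X167.738 Y213.323
G1 X161.628 Y203.665
G1 X150.267 Y202.420
G1 X142.211 Y210.526
G1 X143.525 Y221.879
G1 X153.220 Y227.930
M5
G00 X14.051 Y186.621
M3 S817
G1 X175.510 Y184.009 F1002
G1 X166.082 Y5.421
G1 X175.275 Y216.055
G1 X193.911 Y5.567
M5
G00 X26.056 Y132.947
M3 S817
G1 X35.663 Y145.718 F1002
G1 X47.305 Y156.672
G1 X60.983 Y165.807
G1 X76.695 Y173.124
G1 X94.442 Y178.623
G1 X114.224 Y182.304
G1 X136.041 Y184.167
G1 X159.893 Y184.212
M5
G00 X160.253 Y79.350
M3 S817
G1 X157.341 Y72.825 F1002
G1 X150.668 Y70.269
G1 X144.143 Y73.181
G1 X141.587 Y79.854
G1 X144.499 Y86.379
G1 X151.172 Y88.935
G1 X157.697 Y86.023
G1 X160.253 Y79.350
M5
G00 X138.029 Y186.615
M3 S817
G1 X137.454 Y189.508 F1002
G1 X135.815 Y191.961
G1 X133.362 Y193.600
G1 X130.469 Y194.175
G1 X127.576 Y193.600
G1 X125.123 Y191.961
G1 X123.484 Y189.508
G1 X122.909 Y186.615
G1 X123.484 Y183.722
G1 X125.123 Y181.269
G1 X127.576 Y179.630
G1 X130.469 Y179.055
G1 X133.362 Y179.630
G1 X135.815 Y181.269
G1 X137.454 Y183.722
G1 X138.029 Y186.615
M5
G00 X85.492 Y241.158
M3 S817
G1 X78.683 Y230.798 F1002
G1 X71.412 Y219.293
G1 X64.347 Y207.212
G1 X58.158 Y195.128
G1 X53.515 Y183.609
G1 X51.085 Y173.228
G1 X51.538 Y164.554
G1 X55.544 Y158.158
M5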